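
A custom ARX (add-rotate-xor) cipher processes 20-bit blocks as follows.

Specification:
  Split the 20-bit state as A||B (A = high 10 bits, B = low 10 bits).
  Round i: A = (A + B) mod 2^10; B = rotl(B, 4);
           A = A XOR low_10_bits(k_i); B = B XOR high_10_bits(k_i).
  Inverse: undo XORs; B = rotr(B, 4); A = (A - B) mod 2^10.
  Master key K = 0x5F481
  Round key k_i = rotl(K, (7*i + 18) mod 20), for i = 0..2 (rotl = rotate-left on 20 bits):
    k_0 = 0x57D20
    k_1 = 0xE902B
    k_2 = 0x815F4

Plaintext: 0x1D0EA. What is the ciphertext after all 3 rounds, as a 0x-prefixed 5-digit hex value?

0x520B4

s_0 = plaintext = 0x1D0EA
s_1 = Round(s_0, k_0) = 0x1FBFC
s_2 = Round(s_1, k_1) = 0x1446B
s_3 = Round(s_2, k_2) = 0x520B4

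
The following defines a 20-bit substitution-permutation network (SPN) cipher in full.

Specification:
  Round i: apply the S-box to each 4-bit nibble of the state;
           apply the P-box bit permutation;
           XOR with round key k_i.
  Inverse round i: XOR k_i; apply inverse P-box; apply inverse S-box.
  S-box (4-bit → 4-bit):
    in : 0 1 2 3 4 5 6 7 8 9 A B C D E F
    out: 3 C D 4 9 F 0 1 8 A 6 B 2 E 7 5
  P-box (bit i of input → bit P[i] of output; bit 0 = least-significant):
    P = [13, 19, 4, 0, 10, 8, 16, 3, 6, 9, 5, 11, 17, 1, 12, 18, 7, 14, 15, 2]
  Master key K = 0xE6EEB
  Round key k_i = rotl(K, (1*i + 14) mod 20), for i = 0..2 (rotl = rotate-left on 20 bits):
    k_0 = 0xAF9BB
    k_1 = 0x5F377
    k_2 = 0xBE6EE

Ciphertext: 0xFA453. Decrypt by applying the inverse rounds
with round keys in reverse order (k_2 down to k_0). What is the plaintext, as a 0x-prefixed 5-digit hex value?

s_0 = ciphertext = 0xFA453
s_1 = InvRound(s_0, k_2) = 0xB8A81
s_2 = InvRound(s_1, k_1) = 0xB52CE
s_3 = InvRound(s_2, k_0) = 0x165A2

0x165A2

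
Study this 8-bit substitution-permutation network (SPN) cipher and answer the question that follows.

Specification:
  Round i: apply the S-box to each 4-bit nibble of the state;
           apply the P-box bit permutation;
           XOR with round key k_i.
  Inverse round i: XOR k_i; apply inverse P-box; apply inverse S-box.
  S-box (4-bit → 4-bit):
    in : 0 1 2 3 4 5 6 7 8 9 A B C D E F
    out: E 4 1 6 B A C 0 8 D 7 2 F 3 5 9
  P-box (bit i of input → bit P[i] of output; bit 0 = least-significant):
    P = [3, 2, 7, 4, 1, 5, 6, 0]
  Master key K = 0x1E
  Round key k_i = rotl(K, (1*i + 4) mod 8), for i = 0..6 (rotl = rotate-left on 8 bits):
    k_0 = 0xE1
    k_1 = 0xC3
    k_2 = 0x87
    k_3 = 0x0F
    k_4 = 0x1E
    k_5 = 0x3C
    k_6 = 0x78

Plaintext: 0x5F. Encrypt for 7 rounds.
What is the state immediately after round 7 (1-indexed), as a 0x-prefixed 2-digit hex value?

s_0 = plaintext = 0x5F
s_1 = Round(s_0, k_0) = 0xD8
s_2 = Round(s_1, k_1) = 0xF1
s_3 = Round(s_2, k_2) = 0x04
s_4 = Round(s_3, k_3) = 0x72
s_5 = Round(s_4, k_4) = 0x16
s_6 = Round(s_5, k_5) = 0xEC
s_7 = Round(s_6, k_6) = 0xA6

0xA6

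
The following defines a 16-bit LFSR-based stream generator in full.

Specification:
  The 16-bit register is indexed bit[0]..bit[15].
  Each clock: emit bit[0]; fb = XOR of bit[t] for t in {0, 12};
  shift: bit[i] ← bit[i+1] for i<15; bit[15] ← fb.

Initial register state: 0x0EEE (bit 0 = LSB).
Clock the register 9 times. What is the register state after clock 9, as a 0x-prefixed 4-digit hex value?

0x0707

reg_0 = 0x0EEE
clock 1: out=0, reg = 0x0777
clock 2: out=1, reg = 0x83BB
clock 3: out=1, reg = 0xC1DD
clock 4: out=1, reg = 0xE0EE
clock 5: out=0, reg = 0x7077
clock 6: out=1, reg = 0x383B
clock 7: out=1, reg = 0x1C1D
clock 8: out=1, reg = 0x0E0E
clock 9: out=0, reg = 0x0707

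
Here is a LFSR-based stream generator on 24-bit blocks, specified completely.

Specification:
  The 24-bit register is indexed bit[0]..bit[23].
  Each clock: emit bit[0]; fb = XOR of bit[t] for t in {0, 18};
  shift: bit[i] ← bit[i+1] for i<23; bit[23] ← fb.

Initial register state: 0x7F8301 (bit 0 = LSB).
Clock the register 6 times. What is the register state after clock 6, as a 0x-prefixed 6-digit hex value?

reg_0 = 0x7F8301
clock 1: out=1, reg = 0x3FC180
clock 2: out=0, reg = 0x9FE0C0
clock 3: out=0, reg = 0xCFF060
clock 4: out=0, reg = 0xE7F830
clock 5: out=0, reg = 0xF3FC18
clock 6: out=0, reg = 0x79FE0C

0x79FE0C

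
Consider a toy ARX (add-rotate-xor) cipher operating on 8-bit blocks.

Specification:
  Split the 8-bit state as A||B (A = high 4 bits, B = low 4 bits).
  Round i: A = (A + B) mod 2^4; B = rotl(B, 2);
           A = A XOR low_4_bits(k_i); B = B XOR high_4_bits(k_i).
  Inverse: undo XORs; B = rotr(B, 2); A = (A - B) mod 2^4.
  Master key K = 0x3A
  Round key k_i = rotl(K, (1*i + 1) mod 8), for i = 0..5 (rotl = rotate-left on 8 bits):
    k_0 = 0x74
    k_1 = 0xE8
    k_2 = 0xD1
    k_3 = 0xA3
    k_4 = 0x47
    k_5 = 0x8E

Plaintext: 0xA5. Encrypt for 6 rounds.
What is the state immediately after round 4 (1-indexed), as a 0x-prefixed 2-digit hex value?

0xDB

s_0 = plaintext = 0xA5
s_1 = Round(s_0, k_0) = 0xB2
s_2 = Round(s_1, k_1) = 0x56
s_3 = Round(s_2, k_2) = 0xA4
s_4 = Round(s_3, k_3) = 0xDB
s_5 = Round(s_4, k_4) = 0xFA
s_6 = Round(s_5, k_5) = 0x72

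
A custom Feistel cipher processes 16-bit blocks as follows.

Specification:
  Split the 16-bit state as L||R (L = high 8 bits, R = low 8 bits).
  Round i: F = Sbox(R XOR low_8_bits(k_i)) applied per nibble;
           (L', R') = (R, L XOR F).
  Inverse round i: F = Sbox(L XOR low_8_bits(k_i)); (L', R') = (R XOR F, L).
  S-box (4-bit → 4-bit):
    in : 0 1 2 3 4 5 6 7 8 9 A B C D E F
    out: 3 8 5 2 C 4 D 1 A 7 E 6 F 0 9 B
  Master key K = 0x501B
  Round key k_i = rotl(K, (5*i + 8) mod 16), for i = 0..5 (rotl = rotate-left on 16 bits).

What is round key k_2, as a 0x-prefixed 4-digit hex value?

0x406D

K = 0x501B
k_0 = rotl(K, (5*0+8) mod 16) = rotl(K, 8) = 0x1B50
k_1 = rotl(K, (5*1+8) mod 16) = rotl(K, 13) = 0x6A03
k_2 = rotl(K, (5*2+8) mod 16) = rotl(K, 2) = 0x406D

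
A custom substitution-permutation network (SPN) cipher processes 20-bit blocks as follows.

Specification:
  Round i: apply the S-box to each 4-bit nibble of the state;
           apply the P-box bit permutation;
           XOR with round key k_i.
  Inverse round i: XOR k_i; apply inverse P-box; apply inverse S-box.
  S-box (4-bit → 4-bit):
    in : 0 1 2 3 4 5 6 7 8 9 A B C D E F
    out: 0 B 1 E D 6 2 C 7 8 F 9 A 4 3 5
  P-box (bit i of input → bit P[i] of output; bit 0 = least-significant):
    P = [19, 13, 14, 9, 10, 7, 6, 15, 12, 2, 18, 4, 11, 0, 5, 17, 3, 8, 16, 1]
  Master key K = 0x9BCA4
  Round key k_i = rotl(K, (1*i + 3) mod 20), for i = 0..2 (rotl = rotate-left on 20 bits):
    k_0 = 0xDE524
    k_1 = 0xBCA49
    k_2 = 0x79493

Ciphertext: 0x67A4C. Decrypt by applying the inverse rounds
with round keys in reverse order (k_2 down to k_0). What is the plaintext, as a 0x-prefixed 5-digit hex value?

0xD8EC2

s_0 = ciphertext = 0x67A4C
s_1 = InvRound(s_0, k_2) = 0x4ECA3
s_2 = InvRound(s_1, k_1) = 0x47D81
s_3 = InvRound(s_2, k_0) = 0xD8EC2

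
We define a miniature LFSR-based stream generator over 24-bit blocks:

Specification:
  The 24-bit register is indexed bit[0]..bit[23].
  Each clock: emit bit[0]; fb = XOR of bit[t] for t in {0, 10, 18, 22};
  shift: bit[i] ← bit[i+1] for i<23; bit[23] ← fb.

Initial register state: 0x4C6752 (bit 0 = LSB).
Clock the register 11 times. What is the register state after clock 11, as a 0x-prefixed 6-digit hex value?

0x35A98C

reg_0 = 0x4C6752
clock 1: out=0, reg = 0xA633A9
clock 2: out=1, reg = 0x5319D4
clock 3: out=0, reg = 0xA98CEA
clock 4: out=0, reg = 0xD4C675
clock 5: out=1, reg = 0x6A633A
clock 6: out=0, reg = 0xB5319D
clock 7: out=1, reg = 0x5A98CE
clock 8: out=0, reg = 0xAD4C67
clock 9: out=1, reg = 0xD6A633
clock 10: out=1, reg = 0x6B5319
clock 11: out=1, reg = 0x35A98C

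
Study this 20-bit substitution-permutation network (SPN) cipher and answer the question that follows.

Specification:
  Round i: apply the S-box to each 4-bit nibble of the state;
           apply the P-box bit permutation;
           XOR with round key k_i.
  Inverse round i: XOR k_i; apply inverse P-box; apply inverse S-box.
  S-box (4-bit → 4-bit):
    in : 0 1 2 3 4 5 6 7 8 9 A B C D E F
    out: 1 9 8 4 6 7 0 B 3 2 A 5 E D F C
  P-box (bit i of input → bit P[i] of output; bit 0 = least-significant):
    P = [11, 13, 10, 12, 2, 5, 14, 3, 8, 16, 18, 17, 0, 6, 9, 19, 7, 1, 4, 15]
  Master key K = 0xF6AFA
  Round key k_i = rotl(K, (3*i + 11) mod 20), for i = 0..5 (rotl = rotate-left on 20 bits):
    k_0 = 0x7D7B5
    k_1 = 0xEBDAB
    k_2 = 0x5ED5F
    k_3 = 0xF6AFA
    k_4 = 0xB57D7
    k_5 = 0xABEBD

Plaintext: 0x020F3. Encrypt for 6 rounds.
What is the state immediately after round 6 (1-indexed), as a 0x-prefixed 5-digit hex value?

0xDF53E

s_0 = plaintext = 0x020F3
s_1 = Round(s_0, k_0) = 0xF923D
s_2 = Round(s_1, k_1) = 0xC61FB
s_3 = Round(s_2, k_2) = 0x72045
s_4 = Round(s_3, k_3) = 0x78758
s_5 = Round(s_4, k_4) = 0x8BE30
s_6 = Round(s_5, k_5) = 0xDF53E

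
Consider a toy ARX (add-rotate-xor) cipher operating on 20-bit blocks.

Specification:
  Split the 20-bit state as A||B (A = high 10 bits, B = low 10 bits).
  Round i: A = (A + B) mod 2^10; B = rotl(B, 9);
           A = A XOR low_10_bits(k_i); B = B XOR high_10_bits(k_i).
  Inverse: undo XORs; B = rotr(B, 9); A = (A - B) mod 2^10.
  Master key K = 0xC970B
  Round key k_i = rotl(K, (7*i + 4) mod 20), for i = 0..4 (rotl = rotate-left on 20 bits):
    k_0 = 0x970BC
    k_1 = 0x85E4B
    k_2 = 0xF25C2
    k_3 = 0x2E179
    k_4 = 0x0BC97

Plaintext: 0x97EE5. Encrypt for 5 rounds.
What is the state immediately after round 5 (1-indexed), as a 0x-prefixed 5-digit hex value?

0x4A9D1

s_0 = plaintext = 0x97EE5
s_1 = Round(s_0, k_0) = 0x7E12E
s_2 = Round(s_1, k_1) = 0x5B680
s_3 = Round(s_2, k_2) = 0x8BE89
s_4 = Round(s_3, k_3) = 0x707FC
s_5 = Round(s_4, k_4) = 0x4A9D1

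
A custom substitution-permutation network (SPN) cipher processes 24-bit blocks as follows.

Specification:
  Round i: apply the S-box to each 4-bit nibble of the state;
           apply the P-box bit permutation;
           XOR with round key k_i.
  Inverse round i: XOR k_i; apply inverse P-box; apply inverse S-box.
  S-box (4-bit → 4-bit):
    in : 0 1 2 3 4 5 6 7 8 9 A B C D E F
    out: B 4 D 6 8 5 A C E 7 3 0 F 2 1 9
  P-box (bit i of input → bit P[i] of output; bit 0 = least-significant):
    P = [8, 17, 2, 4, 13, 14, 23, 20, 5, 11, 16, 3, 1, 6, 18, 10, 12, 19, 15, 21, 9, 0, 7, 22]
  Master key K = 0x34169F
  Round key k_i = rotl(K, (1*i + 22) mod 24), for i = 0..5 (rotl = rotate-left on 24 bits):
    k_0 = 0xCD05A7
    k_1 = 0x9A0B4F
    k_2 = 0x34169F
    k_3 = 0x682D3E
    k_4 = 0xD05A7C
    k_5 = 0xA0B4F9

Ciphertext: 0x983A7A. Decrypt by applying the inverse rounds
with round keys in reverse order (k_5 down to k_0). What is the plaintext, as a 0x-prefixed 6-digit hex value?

s_0 = ciphertext = 0x983A7A
s_1 = InvRound(s_0, k_5) = 0x98FD4B
s_2 = InvRound(s_1, k_4) = 0x03FEE2
s_3 = InvRound(s_2, k_3) = 0x2CD7DC
s_4 = InvRound(s_3, k_2) = 0xD3AB6E
s_5 = InvRound(s_4, k_1) = 0x63B5EB
s_6 = InvRound(s_5, k_0) = 0xBC3453

0xBC3453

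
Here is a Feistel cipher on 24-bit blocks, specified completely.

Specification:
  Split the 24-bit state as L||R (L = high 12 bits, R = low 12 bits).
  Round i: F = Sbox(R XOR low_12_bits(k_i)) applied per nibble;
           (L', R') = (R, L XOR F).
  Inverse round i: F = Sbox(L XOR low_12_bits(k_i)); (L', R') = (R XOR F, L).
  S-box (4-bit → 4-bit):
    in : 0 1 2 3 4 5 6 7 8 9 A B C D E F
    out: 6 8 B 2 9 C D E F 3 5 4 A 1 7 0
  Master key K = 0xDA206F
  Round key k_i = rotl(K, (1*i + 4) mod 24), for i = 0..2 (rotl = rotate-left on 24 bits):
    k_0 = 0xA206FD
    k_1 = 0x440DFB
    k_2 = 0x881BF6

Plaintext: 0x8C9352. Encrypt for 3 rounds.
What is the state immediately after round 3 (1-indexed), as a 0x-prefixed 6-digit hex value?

s_0 = plaintext = 0x8C9352
s_1 = Round(s_0, k_0) = 0x352499
s_2 = Round(s_1, k_1) = 0x499089
s_3 = Round(s_2, k_2) = 0x089079

0x089079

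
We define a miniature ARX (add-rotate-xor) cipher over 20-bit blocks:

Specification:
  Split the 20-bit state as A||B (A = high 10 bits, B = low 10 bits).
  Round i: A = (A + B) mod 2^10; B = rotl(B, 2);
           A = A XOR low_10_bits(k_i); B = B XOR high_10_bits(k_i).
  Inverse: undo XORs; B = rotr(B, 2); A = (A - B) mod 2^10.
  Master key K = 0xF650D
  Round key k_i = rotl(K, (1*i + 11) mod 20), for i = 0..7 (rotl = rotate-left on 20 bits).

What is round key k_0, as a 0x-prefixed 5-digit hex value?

0x86FB2

K = 0xF650D
k_0 = rotl(K, (1*0+11) mod 20) = rotl(K, 11) = 0x86FB2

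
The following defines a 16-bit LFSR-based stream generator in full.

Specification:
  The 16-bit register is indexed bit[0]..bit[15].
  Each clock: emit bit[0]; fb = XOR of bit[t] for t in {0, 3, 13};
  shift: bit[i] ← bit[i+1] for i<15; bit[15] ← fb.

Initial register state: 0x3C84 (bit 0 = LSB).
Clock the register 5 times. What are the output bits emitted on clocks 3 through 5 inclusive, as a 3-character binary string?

reg_0 = 0x3C84
clock 1: out=0, reg = 0x9E42
clock 2: out=0, reg = 0x4F21
clock 3: out=1, reg = 0xA790
clock 4: out=0, reg = 0xD3C8
clock 5: out=0, reg = 0xE9E4

100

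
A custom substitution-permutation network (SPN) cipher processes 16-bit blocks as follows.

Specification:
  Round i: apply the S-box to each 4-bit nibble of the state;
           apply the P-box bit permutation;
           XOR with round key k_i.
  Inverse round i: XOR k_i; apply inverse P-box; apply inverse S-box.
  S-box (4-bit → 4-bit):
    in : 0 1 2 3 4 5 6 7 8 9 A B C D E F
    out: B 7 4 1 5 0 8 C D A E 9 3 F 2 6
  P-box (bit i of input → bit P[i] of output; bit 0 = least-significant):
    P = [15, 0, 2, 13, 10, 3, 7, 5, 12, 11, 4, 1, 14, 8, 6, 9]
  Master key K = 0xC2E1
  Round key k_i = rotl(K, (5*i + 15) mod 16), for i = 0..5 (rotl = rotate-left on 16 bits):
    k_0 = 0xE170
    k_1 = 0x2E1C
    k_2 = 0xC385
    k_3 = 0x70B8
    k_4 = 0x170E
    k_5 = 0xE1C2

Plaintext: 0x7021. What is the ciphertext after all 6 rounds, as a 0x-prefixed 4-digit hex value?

s_0 = plaintext = 0x7021
s_1 = Round(s_0, k_0) = 0x7BB7
s_2 = Round(s_1, k_1) = 0x187A
s_3 = Round(s_2, k_2) = 0xB272
s_4 = Round(s_3, k_3) = 0x320C
s_5 = Round(s_4, k_4) = 0xD337
s_6 = Round(s_5, k_5) = 0x9686

0x9686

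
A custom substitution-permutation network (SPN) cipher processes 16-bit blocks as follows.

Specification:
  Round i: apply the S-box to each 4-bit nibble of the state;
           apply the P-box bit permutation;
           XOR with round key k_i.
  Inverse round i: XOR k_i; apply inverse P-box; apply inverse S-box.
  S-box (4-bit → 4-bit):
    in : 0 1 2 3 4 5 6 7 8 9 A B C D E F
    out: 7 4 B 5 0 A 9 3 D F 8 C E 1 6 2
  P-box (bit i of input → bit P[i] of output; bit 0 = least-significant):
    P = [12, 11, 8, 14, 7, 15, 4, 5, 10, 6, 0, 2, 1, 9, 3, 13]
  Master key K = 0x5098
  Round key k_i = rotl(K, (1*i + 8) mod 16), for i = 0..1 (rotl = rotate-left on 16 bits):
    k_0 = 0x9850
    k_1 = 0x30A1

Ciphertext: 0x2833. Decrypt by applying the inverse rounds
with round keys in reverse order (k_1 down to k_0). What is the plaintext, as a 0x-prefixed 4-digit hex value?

s_0 = ciphertext = 0x2833
s_1 = InvRound(s_0, k_1) = 0xD437
s_2 = InvRound(s_1, k_0) = 0xD9A5

0xD9A5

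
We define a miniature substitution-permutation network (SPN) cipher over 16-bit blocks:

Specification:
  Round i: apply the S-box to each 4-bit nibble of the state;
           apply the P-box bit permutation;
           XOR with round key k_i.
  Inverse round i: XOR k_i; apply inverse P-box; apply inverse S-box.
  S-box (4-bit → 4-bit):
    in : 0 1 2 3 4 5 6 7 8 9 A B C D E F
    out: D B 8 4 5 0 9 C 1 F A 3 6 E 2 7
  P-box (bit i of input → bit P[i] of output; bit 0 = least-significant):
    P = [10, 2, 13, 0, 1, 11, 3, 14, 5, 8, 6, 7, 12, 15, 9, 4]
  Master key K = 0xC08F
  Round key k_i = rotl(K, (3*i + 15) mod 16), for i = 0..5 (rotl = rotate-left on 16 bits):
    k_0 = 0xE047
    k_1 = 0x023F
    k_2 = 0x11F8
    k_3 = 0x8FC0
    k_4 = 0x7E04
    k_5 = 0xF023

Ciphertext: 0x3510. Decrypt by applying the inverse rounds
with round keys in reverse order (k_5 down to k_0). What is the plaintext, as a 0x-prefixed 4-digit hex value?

0x0A19

s_0 = ciphertext = 0x3510
s_1 = InvRound(s_0, k_5) = 0xAB66
s_2 = InvRound(s_1, k_4) = 0xBF68
s_3 = InvRound(s_2, k_3) = 0x8633
s_4 = InvRound(s_3, k_2) = 0xFD46
s_5 = InvRound(s_4, k_1) = 0x9FD0
s_6 = InvRound(s_5, k_0) = 0x0A19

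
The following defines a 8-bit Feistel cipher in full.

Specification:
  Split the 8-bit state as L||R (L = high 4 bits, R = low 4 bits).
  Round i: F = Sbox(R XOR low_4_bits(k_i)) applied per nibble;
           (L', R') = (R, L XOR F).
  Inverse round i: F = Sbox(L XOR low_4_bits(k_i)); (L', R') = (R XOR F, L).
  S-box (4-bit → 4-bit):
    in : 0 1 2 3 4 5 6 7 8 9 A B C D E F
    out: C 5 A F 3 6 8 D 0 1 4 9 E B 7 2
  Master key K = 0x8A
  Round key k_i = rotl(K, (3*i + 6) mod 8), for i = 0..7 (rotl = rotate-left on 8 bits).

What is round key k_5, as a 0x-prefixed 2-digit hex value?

0x51

K = 0x8A
k_0 = rotl(K, (3*0+6) mod 8) = rotl(K, 6) = 0xA2
k_1 = rotl(K, (3*1+6) mod 8) = rotl(K, 1) = 0x15
k_2 = rotl(K, (3*2+6) mod 8) = rotl(K, 4) = 0xA8
k_3 = rotl(K, (3*3+6) mod 8) = rotl(K, 7) = 0x45
k_4 = rotl(K, (3*4+6) mod 8) = rotl(K, 2) = 0x2A
k_5 = rotl(K, (3*5+6) mod 8) = rotl(K, 5) = 0x51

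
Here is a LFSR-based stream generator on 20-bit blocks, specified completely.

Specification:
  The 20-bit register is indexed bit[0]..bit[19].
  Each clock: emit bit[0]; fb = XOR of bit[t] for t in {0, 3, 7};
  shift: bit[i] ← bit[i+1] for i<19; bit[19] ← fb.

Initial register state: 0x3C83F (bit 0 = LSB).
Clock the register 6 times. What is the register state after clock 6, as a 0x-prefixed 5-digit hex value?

0xA0F20

reg_0 = 0x3C83F
clock 1: out=1, reg = 0x1E41F
clock 2: out=1, reg = 0x0F20F
clock 3: out=1, reg = 0x07907
clock 4: out=1, reg = 0x83C83
clock 5: out=1, reg = 0x41E41
clock 6: out=1, reg = 0xA0F20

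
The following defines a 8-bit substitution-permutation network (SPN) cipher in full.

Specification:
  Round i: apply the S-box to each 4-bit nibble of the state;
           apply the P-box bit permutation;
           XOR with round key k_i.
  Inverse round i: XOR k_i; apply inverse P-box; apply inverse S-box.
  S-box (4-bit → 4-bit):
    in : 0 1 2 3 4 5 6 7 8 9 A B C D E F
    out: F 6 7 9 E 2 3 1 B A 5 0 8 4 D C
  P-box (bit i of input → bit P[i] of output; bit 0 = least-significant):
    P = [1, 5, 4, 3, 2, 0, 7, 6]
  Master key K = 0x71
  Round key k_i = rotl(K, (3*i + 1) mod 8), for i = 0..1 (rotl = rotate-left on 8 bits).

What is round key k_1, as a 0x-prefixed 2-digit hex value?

K = 0x71
k_0 = rotl(K, (3*0+1) mod 8) = rotl(K, 1) = 0xE2
k_1 = rotl(K, (3*1+1) mod 8) = rotl(K, 4) = 0x17

0x17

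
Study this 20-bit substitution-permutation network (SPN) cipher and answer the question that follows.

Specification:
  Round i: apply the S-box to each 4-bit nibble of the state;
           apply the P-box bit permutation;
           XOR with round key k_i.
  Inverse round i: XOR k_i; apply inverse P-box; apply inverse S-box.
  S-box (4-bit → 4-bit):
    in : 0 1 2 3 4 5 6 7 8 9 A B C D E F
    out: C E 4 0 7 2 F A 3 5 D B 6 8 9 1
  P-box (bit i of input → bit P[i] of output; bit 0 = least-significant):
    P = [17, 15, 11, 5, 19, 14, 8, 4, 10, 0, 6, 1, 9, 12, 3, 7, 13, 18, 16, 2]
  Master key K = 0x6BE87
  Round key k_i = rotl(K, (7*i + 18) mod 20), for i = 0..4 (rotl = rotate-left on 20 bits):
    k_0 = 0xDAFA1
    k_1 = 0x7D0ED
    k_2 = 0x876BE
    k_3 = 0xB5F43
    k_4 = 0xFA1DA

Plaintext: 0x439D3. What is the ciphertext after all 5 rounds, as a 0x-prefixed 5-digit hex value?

s_0 = plaintext = 0x439D3
s_1 = Round(s_0, k_0) = 0x88BF1
s_2 = Round(s_1, k_1) = 0xB6ECE
s_3 = Round(s_2, k_2) = 0xE0110
s_4 = Round(s_3, k_3) = 0xB36BC
s_5 = Round(s_4, k_4) = 0x34D8D

0x34D8D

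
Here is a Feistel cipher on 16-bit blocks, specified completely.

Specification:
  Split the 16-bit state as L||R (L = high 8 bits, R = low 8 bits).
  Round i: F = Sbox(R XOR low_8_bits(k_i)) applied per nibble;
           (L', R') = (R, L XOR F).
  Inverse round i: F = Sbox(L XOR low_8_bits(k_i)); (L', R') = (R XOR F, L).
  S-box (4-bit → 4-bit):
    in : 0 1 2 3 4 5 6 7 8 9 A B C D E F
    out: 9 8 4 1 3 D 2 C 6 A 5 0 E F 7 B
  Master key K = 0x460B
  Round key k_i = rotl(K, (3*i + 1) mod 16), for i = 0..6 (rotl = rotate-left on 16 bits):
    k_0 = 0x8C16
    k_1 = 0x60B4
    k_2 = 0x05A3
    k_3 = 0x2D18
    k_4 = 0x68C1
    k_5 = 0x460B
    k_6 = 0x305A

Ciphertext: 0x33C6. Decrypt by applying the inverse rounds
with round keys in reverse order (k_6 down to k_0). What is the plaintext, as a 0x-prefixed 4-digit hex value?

0x9C77

s_0 = ciphertext = 0x33C6
s_1 = InvRound(s_0, k_6) = 0xEC33
s_2 = InvRound(s_1, k_5) = 0x4FEC
s_3 = InvRound(s_2, k_4) = 0x8B4F
s_4 = InvRound(s_3, k_3) = 0xEE8B
s_5 = InvRound(s_4, k_2) = 0xB4EE
s_6 = InvRound(s_5, k_1) = 0x77B4
s_7 = InvRound(s_6, k_0) = 0x9C77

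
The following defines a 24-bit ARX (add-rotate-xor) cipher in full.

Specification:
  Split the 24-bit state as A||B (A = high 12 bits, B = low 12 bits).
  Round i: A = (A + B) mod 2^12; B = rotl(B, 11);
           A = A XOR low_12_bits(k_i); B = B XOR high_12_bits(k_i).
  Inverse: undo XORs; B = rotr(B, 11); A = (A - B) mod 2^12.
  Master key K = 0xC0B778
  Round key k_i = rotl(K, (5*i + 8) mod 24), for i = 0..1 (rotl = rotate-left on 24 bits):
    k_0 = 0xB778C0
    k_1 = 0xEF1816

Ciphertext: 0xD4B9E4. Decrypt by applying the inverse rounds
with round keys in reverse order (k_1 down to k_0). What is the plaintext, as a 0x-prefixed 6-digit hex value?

0x539ABA

s_0 = ciphertext = 0xD4B9E4
s_1 = InvRound(s_0, k_1) = 0x733E2A
s_2 = InvRound(s_1, k_0) = 0x539ABA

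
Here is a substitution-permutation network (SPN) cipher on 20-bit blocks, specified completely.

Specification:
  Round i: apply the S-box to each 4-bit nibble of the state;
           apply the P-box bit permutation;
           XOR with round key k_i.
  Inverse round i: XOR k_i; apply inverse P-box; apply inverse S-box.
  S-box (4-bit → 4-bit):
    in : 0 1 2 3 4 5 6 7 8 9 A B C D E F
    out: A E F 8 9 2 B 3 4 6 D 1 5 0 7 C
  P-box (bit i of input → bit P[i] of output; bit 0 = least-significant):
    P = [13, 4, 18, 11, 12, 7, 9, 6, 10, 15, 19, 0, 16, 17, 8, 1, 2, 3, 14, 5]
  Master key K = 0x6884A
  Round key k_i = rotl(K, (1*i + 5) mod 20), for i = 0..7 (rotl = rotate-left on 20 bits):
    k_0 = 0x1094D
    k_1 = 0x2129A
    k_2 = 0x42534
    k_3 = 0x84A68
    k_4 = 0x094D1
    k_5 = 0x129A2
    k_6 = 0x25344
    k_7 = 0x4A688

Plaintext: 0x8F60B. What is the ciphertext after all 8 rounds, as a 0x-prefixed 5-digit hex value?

0xDE48E

s_0 = plaintext = 0x8F60B
s_1 = Round(s_0, k_0) = 0x1EC8E
s_2 = Round(s_1, k_1) = 0xD75A2
s_3 = Round(s_2, k_2) = 0x39F64
s_4 = Round(s_3, k_3) = 0x27389
s_5 = Round(s_4, k_4) = 0x7D6EC
s_6 = Round(s_5, k_5) = 0x59F2F
s_7 = Round(s_6, k_6) = 0xC488D
s_8 = Round(s_7, k_7) = 0xDE48E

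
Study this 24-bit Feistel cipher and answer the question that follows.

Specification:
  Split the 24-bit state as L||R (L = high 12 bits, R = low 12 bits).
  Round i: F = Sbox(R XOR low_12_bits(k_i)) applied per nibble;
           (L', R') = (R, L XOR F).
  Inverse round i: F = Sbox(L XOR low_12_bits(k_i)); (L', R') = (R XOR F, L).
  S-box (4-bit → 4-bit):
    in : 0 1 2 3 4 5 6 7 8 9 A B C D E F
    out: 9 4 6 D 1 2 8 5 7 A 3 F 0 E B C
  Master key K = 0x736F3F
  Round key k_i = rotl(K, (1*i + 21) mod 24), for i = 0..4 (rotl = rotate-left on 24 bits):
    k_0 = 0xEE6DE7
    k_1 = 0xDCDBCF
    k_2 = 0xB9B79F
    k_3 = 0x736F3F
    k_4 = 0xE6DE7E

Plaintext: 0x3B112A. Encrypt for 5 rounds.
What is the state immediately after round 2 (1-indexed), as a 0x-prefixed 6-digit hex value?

0x3BF673

s_0 = plaintext = 0x3B112A
s_1 = Round(s_0, k_0) = 0x12A3BF
s_2 = Round(s_1, k_1) = 0x3BF673
s_3 = Round(s_2, k_2) = 0x67370F
s_4 = Round(s_3, k_3) = 0x70F1AA
s_5 = Round(s_4, k_4) = 0x1AABEE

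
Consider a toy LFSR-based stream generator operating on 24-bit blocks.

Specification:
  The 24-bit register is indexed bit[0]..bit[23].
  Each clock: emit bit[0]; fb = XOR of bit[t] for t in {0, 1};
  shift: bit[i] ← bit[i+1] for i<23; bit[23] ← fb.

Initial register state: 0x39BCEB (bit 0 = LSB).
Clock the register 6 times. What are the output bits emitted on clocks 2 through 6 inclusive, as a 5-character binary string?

reg_0 = 0x39BCEB
clock 1: out=1, reg = 0x1CDE75
clock 2: out=1, reg = 0x8E6F3A
clock 3: out=0, reg = 0xC7379D
clock 4: out=1, reg = 0xE39BCE
clock 5: out=0, reg = 0xF1CDE7
clock 6: out=1, reg = 0x78E6F3

10101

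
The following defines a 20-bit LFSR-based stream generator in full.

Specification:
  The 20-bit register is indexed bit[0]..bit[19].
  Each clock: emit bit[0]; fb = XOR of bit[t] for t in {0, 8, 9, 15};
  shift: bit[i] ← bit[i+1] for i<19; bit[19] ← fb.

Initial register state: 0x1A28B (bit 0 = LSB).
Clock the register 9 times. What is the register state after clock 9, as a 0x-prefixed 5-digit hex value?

0x4D8D1

reg_0 = 0x1A28B
clock 1: out=1, reg = 0x8D145
clock 2: out=1, reg = 0xC68A2
clock 3: out=0, reg = 0x63451
clock 4: out=1, reg = 0xB1A28
clock 5: out=0, reg = 0xD8D14
clock 6: out=0, reg = 0x6C68A
clock 7: out=0, reg = 0x36345
clock 8: out=1, reg = 0x9B1A2
clock 9: out=0, reg = 0x4D8D1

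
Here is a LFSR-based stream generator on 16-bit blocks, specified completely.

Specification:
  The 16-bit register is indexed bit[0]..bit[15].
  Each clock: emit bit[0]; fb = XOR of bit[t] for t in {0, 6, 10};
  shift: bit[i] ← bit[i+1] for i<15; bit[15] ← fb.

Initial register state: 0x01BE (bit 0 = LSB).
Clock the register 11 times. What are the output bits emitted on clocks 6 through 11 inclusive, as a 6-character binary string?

reg_0 = 0x01BE
clock 1: out=0, reg = 0x00DF
clock 2: out=1, reg = 0x006F
clock 3: out=1, reg = 0x0037
clock 4: out=1, reg = 0x801B
clock 5: out=1, reg = 0xC00D
clock 6: out=1, reg = 0xE006
clock 7: out=0, reg = 0x7003
clock 8: out=1, reg = 0xB801
clock 9: out=1, reg = 0xDC00
clock 10: out=0, reg = 0xEE00
clock 11: out=0, reg = 0xF700

101100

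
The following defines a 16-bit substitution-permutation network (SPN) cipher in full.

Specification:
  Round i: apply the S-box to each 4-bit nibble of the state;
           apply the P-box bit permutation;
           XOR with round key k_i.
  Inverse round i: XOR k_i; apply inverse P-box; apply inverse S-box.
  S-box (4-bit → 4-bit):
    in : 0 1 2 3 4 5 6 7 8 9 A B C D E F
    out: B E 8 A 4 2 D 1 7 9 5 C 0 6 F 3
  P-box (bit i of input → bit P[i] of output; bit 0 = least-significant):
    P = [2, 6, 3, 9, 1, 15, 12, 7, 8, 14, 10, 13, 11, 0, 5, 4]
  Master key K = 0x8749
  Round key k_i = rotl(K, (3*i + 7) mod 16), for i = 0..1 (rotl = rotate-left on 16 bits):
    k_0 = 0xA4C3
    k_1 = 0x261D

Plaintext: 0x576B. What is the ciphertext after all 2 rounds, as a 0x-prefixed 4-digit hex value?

0x3761

s_0 = plaintext = 0x576B
s_1 = Round(s_0, k_0) = 0xB748
s_2 = Round(s_1, k_1) = 0x3761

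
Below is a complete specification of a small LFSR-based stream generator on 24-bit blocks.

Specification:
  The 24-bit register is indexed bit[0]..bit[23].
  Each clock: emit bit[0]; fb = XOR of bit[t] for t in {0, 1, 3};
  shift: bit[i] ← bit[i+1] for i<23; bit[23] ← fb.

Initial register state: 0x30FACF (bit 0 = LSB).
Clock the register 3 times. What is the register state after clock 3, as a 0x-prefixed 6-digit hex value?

reg_0 = 0x30FACF
clock 1: out=1, reg = 0x987D67
clock 2: out=1, reg = 0x4C3EB3
clock 3: out=1, reg = 0x261F59

0x261F59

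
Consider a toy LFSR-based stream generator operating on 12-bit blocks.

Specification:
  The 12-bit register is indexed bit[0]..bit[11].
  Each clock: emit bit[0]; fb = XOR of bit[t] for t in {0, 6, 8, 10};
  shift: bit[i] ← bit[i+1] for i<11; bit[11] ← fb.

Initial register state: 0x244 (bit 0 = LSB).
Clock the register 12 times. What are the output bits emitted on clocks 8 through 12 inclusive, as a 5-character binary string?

00100

reg_0 = 0x244
clock 1: out=0, reg = 0x922
clock 2: out=0, reg = 0xC91
clock 3: out=1, reg = 0x648
clock 4: out=0, reg = 0x324
clock 5: out=0, reg = 0x992
clock 6: out=0, reg = 0xCC9
clock 7: out=1, reg = 0xE64
clock 8: out=0, reg = 0x732
clock 9: out=0, reg = 0x399
clock 10: out=1, reg = 0x1CC
clock 11: out=0, reg = 0x0E6
clock 12: out=0, reg = 0x873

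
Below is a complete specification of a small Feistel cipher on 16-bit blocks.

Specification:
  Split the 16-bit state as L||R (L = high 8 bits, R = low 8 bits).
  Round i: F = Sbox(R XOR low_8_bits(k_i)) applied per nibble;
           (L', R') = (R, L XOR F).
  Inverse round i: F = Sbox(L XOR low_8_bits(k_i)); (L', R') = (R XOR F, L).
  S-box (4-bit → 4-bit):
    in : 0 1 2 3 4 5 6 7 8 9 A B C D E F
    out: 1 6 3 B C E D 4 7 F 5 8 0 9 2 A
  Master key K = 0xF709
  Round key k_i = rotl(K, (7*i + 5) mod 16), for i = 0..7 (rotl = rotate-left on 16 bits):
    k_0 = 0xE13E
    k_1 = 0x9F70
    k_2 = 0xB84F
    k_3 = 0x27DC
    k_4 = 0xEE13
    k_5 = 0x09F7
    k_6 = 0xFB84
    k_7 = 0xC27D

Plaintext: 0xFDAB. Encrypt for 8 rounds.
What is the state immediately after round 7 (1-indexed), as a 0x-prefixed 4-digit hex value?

0x0A52

s_0 = plaintext = 0xFDAB
s_1 = Round(s_0, k_0) = 0xAB03
s_2 = Round(s_1, k_1) = 0x03E0
s_3 = Round(s_2, k_2) = 0xE059
s_4 = Round(s_3, k_3) = 0x599E
s_5 = Round(s_4, k_4) = 0x9E20
s_6 = Round(s_5, k_5) = 0x200A
s_7 = Round(s_6, k_6) = 0x0A52
s_8 = Round(s_7, k_7) = 0x5230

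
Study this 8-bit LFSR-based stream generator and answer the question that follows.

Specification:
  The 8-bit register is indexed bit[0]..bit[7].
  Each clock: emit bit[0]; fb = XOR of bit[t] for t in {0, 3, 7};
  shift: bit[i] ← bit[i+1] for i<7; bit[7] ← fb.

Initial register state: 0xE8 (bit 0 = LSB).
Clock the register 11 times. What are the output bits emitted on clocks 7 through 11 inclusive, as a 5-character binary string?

11001

reg_0 = 0xE8
clock 1: out=0, reg = 0x74
clock 2: out=0, reg = 0x3A
clock 3: out=0, reg = 0x9D
clock 4: out=1, reg = 0xCE
clock 5: out=0, reg = 0x67
clock 6: out=1, reg = 0xB3
clock 7: out=1, reg = 0x59
clock 8: out=1, reg = 0x2C
clock 9: out=0, reg = 0x96
clock 10: out=0, reg = 0xCB
clock 11: out=1, reg = 0xE5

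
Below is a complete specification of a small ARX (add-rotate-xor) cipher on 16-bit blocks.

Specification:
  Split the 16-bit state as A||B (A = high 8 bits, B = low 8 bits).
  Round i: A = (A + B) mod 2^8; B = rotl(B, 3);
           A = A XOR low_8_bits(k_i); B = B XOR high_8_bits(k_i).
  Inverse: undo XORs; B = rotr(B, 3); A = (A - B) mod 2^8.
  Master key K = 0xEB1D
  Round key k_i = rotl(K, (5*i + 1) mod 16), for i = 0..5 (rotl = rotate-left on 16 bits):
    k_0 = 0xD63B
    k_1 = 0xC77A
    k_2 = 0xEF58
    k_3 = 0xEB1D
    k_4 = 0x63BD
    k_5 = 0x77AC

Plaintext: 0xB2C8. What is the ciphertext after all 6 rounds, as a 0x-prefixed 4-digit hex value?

s_0 = plaintext = 0xB2C8
s_1 = Round(s_0, k_0) = 0x4190
s_2 = Round(s_1, k_1) = 0xAB43
s_3 = Round(s_2, k_2) = 0xB6F5
s_4 = Round(s_3, k_3) = 0xB644
s_5 = Round(s_4, k_4) = 0x4741
s_6 = Round(s_5, k_5) = 0x247D

0x247D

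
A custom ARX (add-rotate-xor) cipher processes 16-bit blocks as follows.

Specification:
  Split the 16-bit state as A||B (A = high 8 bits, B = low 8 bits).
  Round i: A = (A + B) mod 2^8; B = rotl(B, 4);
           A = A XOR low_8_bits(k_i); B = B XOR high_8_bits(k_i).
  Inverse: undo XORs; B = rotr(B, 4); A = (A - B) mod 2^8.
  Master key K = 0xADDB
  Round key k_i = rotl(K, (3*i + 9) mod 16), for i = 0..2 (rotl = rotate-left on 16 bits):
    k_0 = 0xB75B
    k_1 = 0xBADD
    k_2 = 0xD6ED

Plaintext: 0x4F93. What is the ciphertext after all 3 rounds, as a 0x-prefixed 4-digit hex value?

s_0 = plaintext = 0x4F93
s_1 = Round(s_0, k_0) = 0xB98E
s_2 = Round(s_1, k_1) = 0x9A52
s_3 = Round(s_2, k_2) = 0x01F3

0x01F3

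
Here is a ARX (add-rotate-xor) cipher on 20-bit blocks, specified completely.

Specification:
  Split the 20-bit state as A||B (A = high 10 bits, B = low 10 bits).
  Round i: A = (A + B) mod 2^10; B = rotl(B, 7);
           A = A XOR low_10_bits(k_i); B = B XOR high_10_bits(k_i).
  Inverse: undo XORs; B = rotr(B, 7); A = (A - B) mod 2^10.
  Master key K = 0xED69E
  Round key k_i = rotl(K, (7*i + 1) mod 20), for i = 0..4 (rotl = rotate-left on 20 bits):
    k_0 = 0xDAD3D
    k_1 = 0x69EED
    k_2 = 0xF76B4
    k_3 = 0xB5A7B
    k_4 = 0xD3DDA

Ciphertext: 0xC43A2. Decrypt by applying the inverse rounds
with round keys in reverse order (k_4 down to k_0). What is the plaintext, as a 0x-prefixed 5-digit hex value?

0xE9797

s_0 = ciphertext = 0xC43A2
s_1 = InvRound(s_0, k_4) = 0xD8769
s_2 = InvRound(s_1, k_3) = 0xC7DFB
s_3 = InvRound(s_2, k_2) = 0x1DD34
s_4 = InvRound(s_3, k_1) = 0x80499
s_5 = InvRound(s_4, k_0) = 0xE9797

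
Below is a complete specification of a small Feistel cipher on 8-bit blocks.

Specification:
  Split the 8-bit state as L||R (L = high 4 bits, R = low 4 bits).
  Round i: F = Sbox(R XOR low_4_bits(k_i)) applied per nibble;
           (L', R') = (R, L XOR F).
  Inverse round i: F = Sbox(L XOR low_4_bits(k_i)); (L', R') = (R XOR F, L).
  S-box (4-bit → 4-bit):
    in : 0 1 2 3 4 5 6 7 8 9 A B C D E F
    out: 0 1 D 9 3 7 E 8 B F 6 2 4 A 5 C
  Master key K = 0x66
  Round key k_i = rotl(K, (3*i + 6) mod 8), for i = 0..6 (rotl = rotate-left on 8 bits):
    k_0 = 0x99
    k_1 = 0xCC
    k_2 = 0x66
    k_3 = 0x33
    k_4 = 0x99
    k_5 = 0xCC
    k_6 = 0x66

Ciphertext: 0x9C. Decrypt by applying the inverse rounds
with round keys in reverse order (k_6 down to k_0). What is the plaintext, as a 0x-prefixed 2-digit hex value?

0x47

s_0 = ciphertext = 0x9C
s_1 = InvRound(s_0, k_6) = 0x09
s_2 = InvRound(s_1, k_5) = 0xD0
s_3 = InvRound(s_2, k_4) = 0x3D
s_4 = InvRound(s_3, k_3) = 0xD3
s_5 = InvRound(s_4, k_2) = 0x1D
s_6 = InvRound(s_5, k_1) = 0x71
s_7 = InvRound(s_6, k_0) = 0x47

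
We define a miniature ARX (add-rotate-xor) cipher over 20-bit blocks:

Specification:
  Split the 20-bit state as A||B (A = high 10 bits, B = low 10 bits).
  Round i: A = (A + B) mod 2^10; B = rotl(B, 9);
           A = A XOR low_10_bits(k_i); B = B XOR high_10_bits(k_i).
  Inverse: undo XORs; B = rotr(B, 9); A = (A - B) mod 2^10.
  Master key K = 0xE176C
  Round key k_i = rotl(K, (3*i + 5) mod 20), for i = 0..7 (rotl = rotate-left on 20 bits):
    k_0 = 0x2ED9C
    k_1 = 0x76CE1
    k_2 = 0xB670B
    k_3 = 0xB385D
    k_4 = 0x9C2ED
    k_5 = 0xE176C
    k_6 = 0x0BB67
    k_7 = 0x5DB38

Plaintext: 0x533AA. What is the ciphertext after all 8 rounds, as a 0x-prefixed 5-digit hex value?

s_0 = plaintext = 0x533AA
s_1 = Round(s_0, k_0) = 0x5A96E
s_2 = Round(s_1, k_1) = 0x8E56C
s_3 = Round(s_2, k_2) = 0x2BA6F
s_4 = Round(s_3, k_3) = 0xD01F9
s_5 = Round(s_4, k_4) = 0xF508C
s_6 = Round(s_5, k_5) = 0xC33C3
s_7 = Round(s_6, k_6) = 0x6A3CF
s_8 = Round(s_7, k_7) = 0x93E91

0x93E91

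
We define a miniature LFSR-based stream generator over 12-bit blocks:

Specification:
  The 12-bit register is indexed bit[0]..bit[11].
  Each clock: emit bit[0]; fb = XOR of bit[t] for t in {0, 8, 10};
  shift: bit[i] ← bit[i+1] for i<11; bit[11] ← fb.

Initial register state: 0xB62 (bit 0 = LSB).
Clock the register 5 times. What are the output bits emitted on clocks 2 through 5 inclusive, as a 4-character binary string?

reg_0 = 0xB62
clock 1: out=0, reg = 0xDB1
clock 2: out=1, reg = 0xED8
clock 3: out=0, reg = 0xF6C
clock 4: out=0, reg = 0x7B6
clock 5: out=0, reg = 0x3DB

1000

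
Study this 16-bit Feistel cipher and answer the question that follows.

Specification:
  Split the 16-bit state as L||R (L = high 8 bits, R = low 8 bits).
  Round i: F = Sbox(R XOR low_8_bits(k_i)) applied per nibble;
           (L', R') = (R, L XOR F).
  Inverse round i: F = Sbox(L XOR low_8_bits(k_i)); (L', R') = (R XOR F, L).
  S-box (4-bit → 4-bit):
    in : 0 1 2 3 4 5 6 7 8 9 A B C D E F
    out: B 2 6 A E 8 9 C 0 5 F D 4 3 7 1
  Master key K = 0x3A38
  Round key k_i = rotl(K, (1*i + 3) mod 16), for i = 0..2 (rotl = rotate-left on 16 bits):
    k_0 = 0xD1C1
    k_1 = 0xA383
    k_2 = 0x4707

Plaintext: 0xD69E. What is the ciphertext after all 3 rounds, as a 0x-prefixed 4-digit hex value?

0xA0AB

s_0 = plaintext = 0xD69E
s_1 = Round(s_0, k_0) = 0x9E57
s_2 = Round(s_1, k_1) = 0x57A0
s_3 = Round(s_2, k_2) = 0xA0AB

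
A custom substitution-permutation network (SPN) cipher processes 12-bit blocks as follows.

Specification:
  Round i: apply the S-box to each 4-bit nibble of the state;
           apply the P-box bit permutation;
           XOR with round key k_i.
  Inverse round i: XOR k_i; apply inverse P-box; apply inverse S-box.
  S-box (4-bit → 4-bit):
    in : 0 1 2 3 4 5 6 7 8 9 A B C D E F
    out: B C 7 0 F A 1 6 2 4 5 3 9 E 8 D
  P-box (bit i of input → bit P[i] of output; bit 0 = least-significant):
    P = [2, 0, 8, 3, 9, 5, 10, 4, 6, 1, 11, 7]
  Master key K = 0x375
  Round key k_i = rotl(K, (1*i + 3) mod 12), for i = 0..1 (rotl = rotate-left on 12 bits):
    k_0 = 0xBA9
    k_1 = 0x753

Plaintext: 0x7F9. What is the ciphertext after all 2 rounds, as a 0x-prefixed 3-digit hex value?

s_0 = plaintext = 0x7F9
s_1 = Round(s_0, k_0) = 0x4BB
s_2 = Round(s_1, k_1) = 0xDB4

0xDB4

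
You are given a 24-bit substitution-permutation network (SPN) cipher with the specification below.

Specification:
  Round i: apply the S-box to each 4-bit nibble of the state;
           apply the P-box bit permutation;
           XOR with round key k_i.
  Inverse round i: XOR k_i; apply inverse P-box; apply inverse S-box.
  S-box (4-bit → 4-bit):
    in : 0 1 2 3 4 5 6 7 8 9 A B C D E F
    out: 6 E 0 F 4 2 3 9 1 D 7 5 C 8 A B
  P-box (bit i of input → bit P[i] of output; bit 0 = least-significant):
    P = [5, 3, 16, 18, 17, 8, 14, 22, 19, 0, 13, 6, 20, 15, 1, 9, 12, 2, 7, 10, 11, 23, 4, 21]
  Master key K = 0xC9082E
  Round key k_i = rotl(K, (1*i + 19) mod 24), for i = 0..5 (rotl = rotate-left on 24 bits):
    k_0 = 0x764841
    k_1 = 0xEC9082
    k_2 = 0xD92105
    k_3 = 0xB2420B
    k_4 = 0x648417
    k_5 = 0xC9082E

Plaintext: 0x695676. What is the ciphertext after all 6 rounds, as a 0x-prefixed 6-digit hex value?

s_0 = plaintext = 0x695676
s_1 = Round(s_0, k_0) = 0xBCD4E8
s_2 = Round(s_1, k_1) = 0xACBF32
s_3 = Round(s_2, k_2) = 0x036CD6
s_4 = Round(s_3, k_3) = 0x62F6F7
s_5 = Round(s_4, k_4) = 0xBA0F36
s_6 = Round(s_5, k_5) = 0x83D1D1

0x83D1D1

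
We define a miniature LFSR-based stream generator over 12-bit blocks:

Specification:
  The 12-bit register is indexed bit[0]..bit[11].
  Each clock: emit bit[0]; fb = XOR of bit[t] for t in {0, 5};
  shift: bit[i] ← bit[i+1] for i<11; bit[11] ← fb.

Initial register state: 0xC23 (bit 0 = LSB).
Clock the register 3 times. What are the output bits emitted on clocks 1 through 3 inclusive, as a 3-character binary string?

110

reg_0 = 0xC23
clock 1: out=1, reg = 0x611
clock 2: out=1, reg = 0xB08
clock 3: out=0, reg = 0x584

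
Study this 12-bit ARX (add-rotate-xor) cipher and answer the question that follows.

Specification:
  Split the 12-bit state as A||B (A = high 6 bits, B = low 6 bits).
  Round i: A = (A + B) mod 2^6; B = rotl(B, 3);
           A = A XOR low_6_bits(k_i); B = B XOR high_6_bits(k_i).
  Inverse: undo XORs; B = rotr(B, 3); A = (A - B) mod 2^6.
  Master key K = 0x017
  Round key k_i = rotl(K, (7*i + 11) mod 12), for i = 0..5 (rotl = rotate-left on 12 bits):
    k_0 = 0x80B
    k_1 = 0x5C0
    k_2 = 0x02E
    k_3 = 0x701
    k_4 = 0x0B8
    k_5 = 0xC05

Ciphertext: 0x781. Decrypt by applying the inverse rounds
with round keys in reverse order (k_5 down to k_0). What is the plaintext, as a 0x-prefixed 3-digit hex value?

s_0 = ciphertext = 0x781
s_1 = InvRound(s_0, k_5) = 0x34E
s_2 = InvRound(s_1, k_4) = 0x521
s_3 = InvRound(s_2, k_3) = 0x9AF
s_4 = InvRound(s_3, k_2) = 0x2FD
s_5 = InvRound(s_4, k_1) = 0xD95
s_6 = InvRound(s_5, k_0) = 0x3EE

0x3EE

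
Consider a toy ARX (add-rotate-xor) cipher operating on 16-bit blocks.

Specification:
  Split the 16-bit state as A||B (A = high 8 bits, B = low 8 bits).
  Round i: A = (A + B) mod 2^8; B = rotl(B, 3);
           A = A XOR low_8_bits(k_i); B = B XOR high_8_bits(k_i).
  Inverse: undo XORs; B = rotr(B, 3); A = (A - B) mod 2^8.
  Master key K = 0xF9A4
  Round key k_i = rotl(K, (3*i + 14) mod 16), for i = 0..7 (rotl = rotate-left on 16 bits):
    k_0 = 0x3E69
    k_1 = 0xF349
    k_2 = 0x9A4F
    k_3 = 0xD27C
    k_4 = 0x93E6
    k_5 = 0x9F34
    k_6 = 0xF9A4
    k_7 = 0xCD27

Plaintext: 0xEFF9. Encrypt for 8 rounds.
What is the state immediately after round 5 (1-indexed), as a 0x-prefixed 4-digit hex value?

s_0 = plaintext = 0xEFF9
s_1 = Round(s_0, k_0) = 0x81F1
s_2 = Round(s_1, k_1) = 0x3B7C
s_3 = Round(s_2, k_2) = 0xF879
s_4 = Round(s_3, k_3) = 0x0D19
s_5 = Round(s_4, k_4) = 0xC05B
s_6 = Round(s_5, k_5) = 0x2F45
s_7 = Round(s_6, k_6) = 0xD0D3
s_8 = Round(s_7, k_7) = 0x8453

0xC05B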